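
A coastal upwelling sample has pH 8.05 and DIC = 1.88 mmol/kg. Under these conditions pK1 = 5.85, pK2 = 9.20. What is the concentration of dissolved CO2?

α₀ = 1 / (1 + K1/[H⁺] + K1K2/[H⁺]²) = 1 / (1 + 10^+2.20 + 10^+1.05)
   = 1 / (1 + 158.49 + 11.220) = 1/170.71 = 0.005858
[CO2*] = α₀ × DIC = 0.005858 × 1.88 = 0.0110 mmol/kg = 11.0 μmol/kg

[CO2*] = 11.0 μmol/kg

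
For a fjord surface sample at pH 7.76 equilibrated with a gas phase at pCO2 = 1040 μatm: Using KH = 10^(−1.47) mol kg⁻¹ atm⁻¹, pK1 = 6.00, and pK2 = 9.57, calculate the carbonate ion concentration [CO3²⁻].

[CO3²⁻] = 0.0314 mmol/kg

[CO2*] = KH · pCO2 = 10^(−1.47) × 1040×10^-6 = 3.524×10^-5 mol/kg
α₀ = 1/(1 + K1/[H⁺] + K1K2/[H⁺]²) = 1/(1 + 10^+1.76 + 10^-0.05) = 0.01683
DIC = [CO2*]/α₀ = 3.524×10^-5 / 0.01683 = 2.094 mmol/kg
[CO3²⁻] = α₂·DIC; α₂ = 0.01500, so [CO3²⁻] = 0.01500 × 2.094 = 0.0314 mmol/kg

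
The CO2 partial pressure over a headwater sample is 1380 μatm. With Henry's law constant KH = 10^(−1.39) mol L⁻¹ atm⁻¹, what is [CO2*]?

KH = 10^(−1.39) = 4.074×10^-2 mol L⁻¹ atm⁻¹
[CO2*] = KH · pCO2 = 4.074×10^-2 × 1380×10^-6 atm = 5.62×10^-5 mol/L

[CO2*] = 56.2 μmol/L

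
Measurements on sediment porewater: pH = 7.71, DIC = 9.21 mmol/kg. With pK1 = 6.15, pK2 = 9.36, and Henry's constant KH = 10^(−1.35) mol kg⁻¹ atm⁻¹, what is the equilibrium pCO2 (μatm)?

α₀ = 1 / (1 + K1/[H⁺] + K1K2/[H⁺]²) = 1 / (1 + 10^+1.56 + 10^-0.09)
   = 1 / (1 + 36.308 + 0.81283) = 1/38.121 = 0.02623
[CO2*] = α₀ × DIC = 0.02623 × 9.21 = 0.2416 mmol/kg
pCO2 = [CO2*]/KH = 2.416×10^-4 / 4.467×10^-2 = 5410 μatm

pCO2 = 5410 μatm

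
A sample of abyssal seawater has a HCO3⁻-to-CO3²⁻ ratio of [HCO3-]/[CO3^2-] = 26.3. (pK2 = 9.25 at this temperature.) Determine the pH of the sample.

From K2 = [H⁺][CO3^2-]/[HCO3-]:  pH = pK2 − log₁₀([HCO3-]/[CO3^2-])
log₁₀(26.3) = +1.420
pH = 9.25 − (+1.420) = 7.83

pH = 7.83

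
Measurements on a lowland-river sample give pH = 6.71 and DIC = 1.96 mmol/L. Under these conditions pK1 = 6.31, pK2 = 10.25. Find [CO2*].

α₀ = 1 / (1 + K1/[H⁺] + K1K2/[H⁺]²) = 1 / (1 + 10^+0.40 + 10^-3.14)
   = 1 / (1 + 2.5119 + 0.00072444) = 1/3.5126 = 0.2847
[CO2*] = α₀ × DIC = 0.2847 × 1.96 = 0.558 mmol/L

[CO2*] = 0.558 mmol/L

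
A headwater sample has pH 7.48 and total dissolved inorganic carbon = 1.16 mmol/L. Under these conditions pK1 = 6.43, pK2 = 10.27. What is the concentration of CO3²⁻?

[CO3²⁻] = 1.72 μmol/L

α₂ = 1 / (1 + [H⁺]/K2 + [H⁺]²/(K1K2)) = 1 / (1 + 10^+2.79 + 10^+1.74)
   = 1 / (1 + 616.60 + 54.954) = 1/672.55 = 0.001487
[CO3²⁻] = α₂ × DIC = 0.001487 × 1.16 = 0.00172 mmol/L = 1.72 μmol/L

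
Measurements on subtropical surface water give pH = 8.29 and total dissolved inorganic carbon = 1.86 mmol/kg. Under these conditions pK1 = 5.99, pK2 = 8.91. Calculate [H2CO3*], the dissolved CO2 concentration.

α₀ = 1 / (1 + K1/[H⁺] + K1K2/[H⁺]²) = 1 / (1 + 10^+2.30 + 10^+1.68)
   = 1 / (1 + 199.53 + 47.863) = 1/248.39 = 0.004026
[CO2*] = α₀ × DIC = 0.004026 × 1.86 = 0.00749 mmol/kg = 7.49 μmol/kg

[CO2*] = 7.49 μmol/kg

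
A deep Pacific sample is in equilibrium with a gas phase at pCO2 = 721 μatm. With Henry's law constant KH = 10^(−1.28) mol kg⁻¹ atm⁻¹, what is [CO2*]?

KH = 10^(−1.28) = 5.248×10^-2 mol kg⁻¹ atm⁻¹
[CO2*] = KH · pCO2 = 5.248×10^-2 × 721×10^-6 atm = 3.78×10^-5 mol/kg

[CO2*] = 37.8 μmol/kg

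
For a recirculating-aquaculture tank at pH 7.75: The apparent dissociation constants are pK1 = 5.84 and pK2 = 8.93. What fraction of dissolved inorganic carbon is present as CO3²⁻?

α₂ = 1 / (1 + [H⁺]/K2 + [H⁺]²/(K1K2)) = 1 / (1 + 10^+1.18 + 10^-0.73)
   = 1 / (1 + 15.136 + 0.18621) = 1/16.322 = 0.06127

α₂ = 0.0613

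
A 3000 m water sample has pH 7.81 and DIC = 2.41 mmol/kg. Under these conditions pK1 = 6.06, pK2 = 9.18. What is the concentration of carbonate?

[CO3²⁻] = 0.0969 mmol/kg

α₂ = 1 / (1 + [H⁺]/K2 + [H⁺]²/(K1K2)) = 1 / (1 + 10^+1.37 + 10^-0.38)
   = 1 / (1 + 23.442 + 0.41687) = 1/24.859 = 0.04023
[CO3²⁻] = α₂ × DIC = 0.04023 × 2.41 = 0.0969 mmol/kg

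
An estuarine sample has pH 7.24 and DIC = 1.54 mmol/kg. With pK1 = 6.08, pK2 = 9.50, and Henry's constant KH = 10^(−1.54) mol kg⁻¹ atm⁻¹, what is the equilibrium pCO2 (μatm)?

pCO2 = 3440 μatm

α₀ = 1 / (1 + K1/[H⁺] + K1K2/[H⁺]²) = 1 / (1 + 10^+1.16 + 10^-1.10)
   = 1 / (1 + 14.454 + 0.079433) = 1/15.534 = 0.06438
[CO2*] = α₀ × DIC = 0.06438 × 1.54 = 0.09914 mmol/kg
pCO2 = [CO2*]/KH = 9.914×10^-5 / 2.884×10^-2 = 3440 μatm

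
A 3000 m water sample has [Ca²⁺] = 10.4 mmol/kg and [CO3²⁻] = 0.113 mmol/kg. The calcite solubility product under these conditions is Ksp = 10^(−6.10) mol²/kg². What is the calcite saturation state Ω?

Ksp = 10^(−6.10) = 7.943×10^-7
Ω = [Ca²⁺][CO3²⁻]/Ksp = (10.4×10^-3)(0.113×10^-3) / 7.943×10^-7 = 1.48

Ω = 1.48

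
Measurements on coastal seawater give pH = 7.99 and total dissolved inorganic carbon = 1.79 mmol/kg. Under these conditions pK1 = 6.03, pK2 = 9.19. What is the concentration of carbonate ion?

α₂ = 1 / (1 + [H⁺]/K2 + [H⁺]²/(K1K2)) = 1 / (1 + 10^+1.20 + 10^-0.76)
   = 1 / (1 + 15.849 + 0.17378) = 1/17.023 = 0.05875
[CO3²⁻] = α₂ × DIC = 0.05875 × 1.79 = 0.105 mmol/kg

[CO3²⁻] = 0.105 mmol/kg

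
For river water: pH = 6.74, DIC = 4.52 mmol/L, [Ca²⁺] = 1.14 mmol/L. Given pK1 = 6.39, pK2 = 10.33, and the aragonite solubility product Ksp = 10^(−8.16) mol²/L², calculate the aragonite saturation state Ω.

α₂ = 1 / (1 + [H⁺]/K2 + [H⁺]²/(K1K2)) = 1 / (1 + 10^+3.59 + 10^+3.24)
   = 1 / (1 + 3890.5 + 1737.8) = 1/5629.3 = 0.0001776
[CO3²⁻] = α₂ × DIC = 0.0001776 × 4.52 = 0.0008029 mmol/L = 0.8029 μmol/L
Ksp = 10^(−8.16) = 6.918×10^-9
Ω = [Ca²⁺][CO3²⁻]/Ksp = (1.14×10^-3)(8.029×10^-7) / 6.918×10^-9 = 0.132

Ω = 0.132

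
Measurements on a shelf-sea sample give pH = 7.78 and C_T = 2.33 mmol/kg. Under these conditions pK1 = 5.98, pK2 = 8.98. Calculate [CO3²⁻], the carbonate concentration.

α₂ = 1 / (1 + [H⁺]/K2 + [H⁺]²/(K1K2)) = 1 / (1 + 10^+1.20 + 10^-0.60)
   = 1 / (1 + 15.849 + 0.25119) = 1/17.100 = 0.05848
[CO3²⁻] = α₂ × DIC = 0.05848 × 2.33 = 0.136 mmol/kg

[CO3²⁻] = 0.136 mmol/kg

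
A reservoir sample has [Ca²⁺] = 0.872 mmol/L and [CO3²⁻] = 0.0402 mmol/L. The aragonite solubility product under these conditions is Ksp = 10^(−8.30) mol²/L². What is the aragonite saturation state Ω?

Ω = 6.99

Ksp = 10^(−8.30) = 5.012×10^-9
Ω = [Ca²⁺][CO3²⁻]/Ksp = (0.872×10^-3)(0.0402×10^-3) / 5.012×10^-9 = 6.99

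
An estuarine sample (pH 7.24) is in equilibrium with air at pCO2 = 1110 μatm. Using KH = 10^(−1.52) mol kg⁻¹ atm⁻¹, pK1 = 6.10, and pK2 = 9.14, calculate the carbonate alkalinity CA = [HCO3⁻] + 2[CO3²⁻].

[CO2*] = KH · pCO2 = 10^(−1.52) × 1110×10^-6 = 3.352×10^-5 mol/kg
α₀ = 1/(1 + K1/[H⁺] + K1K2/[H⁺]²) = 1/(1 + 10^+1.14 + 10^-0.76) = 0.06677
DIC = [CO2*]/α₀ = 3.352×10^-5 / 0.06677 = 0.5021 mmol/kg
CA = (α₁ + 2α₂)·DIC = (0.9216 + 2×0.01160) × 0.5021 = 0.474 mmol/kg

CA = 0.474 mmol/kg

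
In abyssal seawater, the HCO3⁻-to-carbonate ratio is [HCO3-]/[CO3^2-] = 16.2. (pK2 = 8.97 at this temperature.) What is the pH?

From K2 = [H⁺][CO3^2-]/[HCO3-]:  pH = pK2 − log₁₀([HCO3-]/[CO3^2-])
log₁₀(16.2) = +1.210
pH = 8.97 − (+1.210) = 7.76

pH = 7.76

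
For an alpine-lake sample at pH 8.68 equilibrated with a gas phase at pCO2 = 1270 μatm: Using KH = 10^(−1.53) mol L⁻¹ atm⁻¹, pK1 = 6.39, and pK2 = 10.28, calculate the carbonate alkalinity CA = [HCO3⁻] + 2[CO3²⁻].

[CO2*] = KH · pCO2 = 10^(−1.53) × 1270×10^-6 = 3.748×10^-5 mol/L
α₀ = 1/(1 + K1/[H⁺] + K1K2/[H⁺]²) = 1/(1 + 10^+2.29 + 10^+0.69) = 0.004978
DIC = [CO2*]/α₀ = 3.748×10^-5 / 0.004978 = 7.529 mmol/L
CA = (α₁ + 2α₂)·DIC = (0.9706 + 2×0.02438) × 7.529 = 7.68 mmol/L

CA = 7.68 mmol/L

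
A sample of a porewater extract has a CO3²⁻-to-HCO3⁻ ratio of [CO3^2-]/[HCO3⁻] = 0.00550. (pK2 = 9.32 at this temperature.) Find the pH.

pH = 7.06

From K2 = [H⁺][CO3^2-]/[HCO3⁻]:  pH = pK2 + log₁₀([CO3^2-]/[HCO3⁻])
log₁₀(0.00550) = -2.260
pH = 9.32 + (-2.260) = 7.06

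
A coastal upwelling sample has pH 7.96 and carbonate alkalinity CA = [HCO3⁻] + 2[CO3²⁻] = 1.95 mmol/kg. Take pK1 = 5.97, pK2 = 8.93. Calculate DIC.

CA = [HCO3⁻] + 2[CO3²⁻] = (α₁ + 2α₂)·DIC
At pH 7.96: [H⁺]/K1 = 10^-1.99 = 0.010233, K2/[H⁺] = 10^-0.97 = 0.10715
α₁ = 1/(1 + 0.010233 + 0.10715) = 1/1.1174 = 0.8949; α₂ = α₁·K2/[H⁺] = 0.09590
α₁ + 2α₂ = 1.0867
DIC = CA / (α₁ + 2α₂) = 1.95 / 1.0867 = 1.79 mmol/kg

DIC = 1.79 mmol/kg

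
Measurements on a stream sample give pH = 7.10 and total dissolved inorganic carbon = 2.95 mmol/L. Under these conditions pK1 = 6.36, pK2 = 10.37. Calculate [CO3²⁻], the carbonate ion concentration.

[CO3²⁻] = 1.34 μmol/L

α₂ = 1 / (1 + [H⁺]/K2 + [H⁺]²/(K1K2)) = 1 / (1 + 10^+3.27 + 10^+2.53)
   = 1 / (1 + 1862.1 + 338.84) = 1/2201.9 = 0.0004541
[CO3²⁻] = α₂ × DIC = 0.0004541 × 2.95 = 0.00134 mmol/L = 1.34 μmol/L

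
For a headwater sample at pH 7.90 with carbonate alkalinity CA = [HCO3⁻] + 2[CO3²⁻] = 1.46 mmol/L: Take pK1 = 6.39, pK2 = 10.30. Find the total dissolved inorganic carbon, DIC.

CA = [HCO3⁻] + 2[CO3²⁻] = (α₁ + 2α₂)·DIC
At pH 7.90: [H⁺]/K1 = 10^-1.51 = 0.030903, K2/[H⁺] = 10^-2.40 = 0.0039811
α₁ = 1/(1 + 0.030903 + 0.0039811) = 1/1.0349 = 0.9663; α₂ = α₁·K2/[H⁺] = 0.003847
α₁ + 2α₂ = 0.9740
DIC = CA / (α₁ + 2α₂) = 1.46 / 0.9740 = 1.50 mmol/L

DIC = 1.50 mmol/L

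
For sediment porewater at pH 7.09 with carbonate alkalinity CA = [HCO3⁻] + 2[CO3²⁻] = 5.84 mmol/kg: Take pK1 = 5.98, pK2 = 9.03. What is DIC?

CA = [HCO3⁻] + 2[CO3²⁻] = (α₁ + 2α₂)·DIC
At pH 7.09: [H⁺]/K1 = 10^-1.11 = 0.077625, K2/[H⁺] = 10^-1.94 = 0.011482
α₁ = 1/(1 + 0.077625 + 0.011482) = 1/1.0891 = 0.9182; α₂ = α₁·K2/[H⁺] = 0.01054
α₁ + 2α₂ = 0.9393
DIC = CA / (α₁ + 2α₂) = 5.84 / 0.9393 = 6.22 mmol/kg

DIC = 6.22 mmol/kg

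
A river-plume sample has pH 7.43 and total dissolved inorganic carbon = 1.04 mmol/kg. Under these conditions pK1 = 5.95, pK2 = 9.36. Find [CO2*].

α₀ = 1 / (1 + K1/[H⁺] + K1K2/[H⁺]²) = 1 / (1 + 10^+1.48 + 10^-0.45)
   = 1 / (1 + 30.200 + 0.35481) = 1/31.554 = 0.03169
[CO2*] = α₀ × DIC = 0.03169 × 1.04 = 0.0330 mmol/kg

[CO2*] = 0.0330 mmol/kg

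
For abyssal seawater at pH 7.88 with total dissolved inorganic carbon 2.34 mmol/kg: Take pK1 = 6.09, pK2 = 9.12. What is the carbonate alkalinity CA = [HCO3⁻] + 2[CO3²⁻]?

CA = 2.43 mmol/kg

CA = [HCO3⁻] + 2[CO3²⁻] = (α₁ + 2α₂)·DIC
At pH 7.88: [H⁺]/K1 = 10^-1.79 = 0.016218, K2/[H⁺] = 10^-1.24 = 0.057544
α₁ = 1/(1 + 0.016218 + 0.057544) = 1/1.0738 = 0.9313; α₂ = α₁·K2/[H⁺] = 0.05359
α₁ + 2α₂ = 1.0385
CA = 1.0385 × 2.34 = 2.43 mmol/kg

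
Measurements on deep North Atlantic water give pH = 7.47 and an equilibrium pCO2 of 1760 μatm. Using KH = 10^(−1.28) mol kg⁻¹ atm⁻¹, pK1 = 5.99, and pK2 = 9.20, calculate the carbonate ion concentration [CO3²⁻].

[CO3²⁻] = 0.0519 mmol/kg

[CO2*] = KH · pCO2 = 10^(−1.28) × 1760×10^-6 = 9.237×10^-5 mol/kg
α₀ = 1/(1 + K1/[H⁺] + K1K2/[H⁺]²) = 1/(1 + 10^+1.48 + 10^-0.25) = 0.03148
DIC = [CO2*]/α₀ = 9.237×10^-5 / 0.03148 = 2.934 mmol/kg
[CO3²⁻] = α₂·DIC; α₂ = 0.01770, so [CO3²⁻] = 0.01770 × 2.934 = 0.0519 mmol/kg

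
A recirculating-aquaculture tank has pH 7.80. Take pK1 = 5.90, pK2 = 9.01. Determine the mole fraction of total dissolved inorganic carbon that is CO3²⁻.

α₂ = 1 / (1 + [H⁺]/K2 + [H⁺]²/(K1K2)) = 1 / (1 + 10^+1.21 + 10^-0.69)
   = 1 / (1 + 16.218 + 0.20417) = 1/17.422 = 0.05740

α₂ = 0.0574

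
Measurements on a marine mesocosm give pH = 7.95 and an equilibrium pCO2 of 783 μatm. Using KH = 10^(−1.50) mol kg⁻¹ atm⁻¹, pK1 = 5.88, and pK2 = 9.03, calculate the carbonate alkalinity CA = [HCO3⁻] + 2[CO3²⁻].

CA = 3.39 mmol/kg

[CO2*] = KH · pCO2 = 10^(−1.50) × 783×10^-6 = 2.476×10^-5 mol/kg
α₀ = 1/(1 + K1/[H⁺] + K1K2/[H⁺]²) = 1/(1 + 10^+2.07 + 10^+0.99) = 0.007797
DIC = [CO2*]/α₀ = 2.476×10^-5 / 0.007797 = 3.176 mmol/kg
CA = (α₁ + 2α₂)·DIC = (0.9160 + 2×0.07619) × 3.176 = 3.39 mmol/kg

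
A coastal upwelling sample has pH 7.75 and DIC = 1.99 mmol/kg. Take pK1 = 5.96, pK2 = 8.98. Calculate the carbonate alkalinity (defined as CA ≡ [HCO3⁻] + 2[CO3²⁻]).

CA = 2.07 mmol/kg

CA = [HCO3⁻] + 2[CO3²⁻] = (α₁ + 2α₂)·DIC
At pH 7.75: [H⁺]/K1 = 10^-1.79 = 0.016218, K2/[H⁺] = 10^-1.23 = 0.058884
α₁ = 1/(1 + 0.016218 + 0.058884) = 1/1.0751 = 0.9301; α₂ = α₁·K2/[H⁺] = 0.05477
α₁ + 2α₂ = 1.0397
CA = 1.0397 × 1.99 = 2.07 mmol/kg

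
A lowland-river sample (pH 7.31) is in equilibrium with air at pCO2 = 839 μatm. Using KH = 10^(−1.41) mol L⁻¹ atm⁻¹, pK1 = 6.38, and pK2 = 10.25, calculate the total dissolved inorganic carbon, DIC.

[CO2*] = KH · pCO2 = 10^(−1.41) × 839×10^-6 = 3.264×10^-5 mol/L
α₀ = 1/(1 + K1/[H⁺] + K1K2/[H⁺]²) = 1/(1 + 10^+0.93 + 10^-2.01) = 0.1050
DIC = [CO2*]/α₀ = 3.264×10^-5 / 0.1050 = 0.311 mmol/L

DIC = 0.311 mmol/L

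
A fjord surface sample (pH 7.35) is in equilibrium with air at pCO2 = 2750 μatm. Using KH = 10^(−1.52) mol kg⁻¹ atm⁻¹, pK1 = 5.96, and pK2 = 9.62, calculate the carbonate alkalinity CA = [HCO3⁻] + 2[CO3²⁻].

[CO2*] = KH · pCO2 = 10^(−1.52) × 2750×10^-6 = 8.305×10^-5 mol/kg
α₀ = 1/(1 + K1/[H⁺] + K1K2/[H⁺]²) = 1/(1 + 10^+1.39 + 10^-0.88) = 0.03894
DIC = [CO2*]/α₀ = 8.305×10^-5 / 0.03894 = 2.133 mmol/kg
CA = (α₁ + 2α₂)·DIC = (0.9559 + 2×0.005134) × 2.133 = 2.06 mmol/kg

CA = 2.06 mmol/kg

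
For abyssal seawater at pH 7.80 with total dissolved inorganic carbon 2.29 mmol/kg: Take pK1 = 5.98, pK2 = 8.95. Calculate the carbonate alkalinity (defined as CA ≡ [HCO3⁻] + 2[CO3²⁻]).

CA = [HCO3⁻] + 2[CO3²⁻] = (α₁ + 2α₂)·DIC
At pH 7.80: [H⁺]/K1 = 10^-1.82 = 0.015136, K2/[H⁺] = 10^-1.15 = 0.070795
α₁ = 1/(1 + 0.015136 + 0.070795) = 1/1.0859 = 0.9209; α₂ = α₁·K2/[H⁺] = 0.06519
α₁ + 2α₂ = 1.0513
CA = 1.0513 × 2.29 = 2.41 mmol/kg

CA = 2.41 mmol/kg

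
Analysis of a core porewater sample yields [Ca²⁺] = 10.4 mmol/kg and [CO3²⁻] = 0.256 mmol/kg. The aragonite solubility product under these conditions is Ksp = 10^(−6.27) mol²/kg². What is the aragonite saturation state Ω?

Ω = 4.96

Ksp = 10^(−6.27) = 5.370×10^-7
Ω = [Ca²⁺][CO3²⁻]/Ksp = (10.4×10^-3)(0.256×10^-3) / 5.370×10^-7 = 4.96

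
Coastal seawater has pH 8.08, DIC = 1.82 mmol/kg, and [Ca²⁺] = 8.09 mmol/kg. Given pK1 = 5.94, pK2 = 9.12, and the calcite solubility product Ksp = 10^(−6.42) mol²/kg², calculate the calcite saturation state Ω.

Ω = 3.22

α₂ = 1 / (1 + [H⁺]/K2 + [H⁺]²/(K1K2)) = 1 / (1 + 10^+1.04 + 10^-1.10)
   = 1 / (1 + 10.965 + 0.079433) = 1/12.044 = 0.08303
[CO3²⁻] = α₂ × DIC = 0.08303 × 1.82 = 0.1511 mmol/kg
Ksp = 10^(−6.42) = 3.802×10^-7
Ω = [Ca²⁺][CO3²⁻]/Ksp = (8.09×10^-3)(1.511×10^-4) / 3.802×10^-7 = 3.22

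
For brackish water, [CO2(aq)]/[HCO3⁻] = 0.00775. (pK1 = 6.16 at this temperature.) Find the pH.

From K1 = [H⁺][HCO3⁻]/[CO2(aq)]:  pH = pK1 − log₁₀([CO2(aq)]/[HCO3⁻])
log₁₀(0.00775) = -2.111
pH = 6.16 − (-2.111) = 8.27

pH = 8.27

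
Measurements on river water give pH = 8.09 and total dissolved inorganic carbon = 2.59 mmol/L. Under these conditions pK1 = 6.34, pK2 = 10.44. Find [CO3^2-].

[CO3²⁻] = 11.3 μmol/L

α₂ = 1 / (1 + [H⁺]/K2 + [H⁺]²/(K1K2)) = 1 / (1 + 10^+2.35 + 10^+0.60)
   = 1 / (1 + 223.87 + 3.9811) = 1/228.85 = 0.004370
[CO3²⁻] = α₂ × DIC = 0.004370 × 2.59 = 0.0113 mmol/L = 11.3 μmol/L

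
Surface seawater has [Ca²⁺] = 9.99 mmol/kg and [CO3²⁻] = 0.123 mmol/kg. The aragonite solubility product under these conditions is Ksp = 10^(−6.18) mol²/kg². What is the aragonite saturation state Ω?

Ω = 1.86

Ksp = 10^(−6.18) = 6.607×10^-7
Ω = [Ca²⁺][CO3²⁻]/Ksp = (9.99×10^-3)(0.123×10^-3) / 6.607×10^-7 = 1.86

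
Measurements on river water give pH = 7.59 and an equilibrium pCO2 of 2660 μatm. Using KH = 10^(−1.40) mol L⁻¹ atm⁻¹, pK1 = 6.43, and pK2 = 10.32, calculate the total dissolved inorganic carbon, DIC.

DIC = 1.64 mmol/L

[CO2*] = KH · pCO2 = 10^(−1.40) × 2660×10^-6 = 1.059×10^-4 mol/L
α₀ = 1/(1 + K1/[H⁺] + K1K2/[H⁺]²) = 1/(1 + 10^+1.16 + 10^-1.57) = 0.06459
DIC = [CO2*]/α₀ = 1.059×10^-4 / 0.06459 = 1.64 mmol/L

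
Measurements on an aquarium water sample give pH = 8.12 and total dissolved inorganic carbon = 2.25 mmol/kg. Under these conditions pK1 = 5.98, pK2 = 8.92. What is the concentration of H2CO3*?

[CO2*] = 14.0 μmol/kg

α₀ = 1 / (1 + K1/[H⁺] + K1K2/[H⁺]²) = 1 / (1 + 10^+2.14 + 10^+1.34)
   = 1 / (1 + 138.04 + 21.878) = 1/160.92 = 0.006214
[CO2*] = α₀ × DIC = 0.006214 × 2.25 = 0.0140 mmol/kg = 14.0 μmol/kg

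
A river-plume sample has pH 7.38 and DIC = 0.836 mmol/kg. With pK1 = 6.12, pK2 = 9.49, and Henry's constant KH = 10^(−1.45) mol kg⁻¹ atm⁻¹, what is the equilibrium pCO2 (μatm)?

pCO2 = 1220 μatm

α₀ = 1 / (1 + K1/[H⁺] + K1K2/[H⁺]²) = 1 / (1 + 10^+1.26 + 10^-0.85)
   = 1 / (1 + 18.197 + 0.14125) = 1/19.338 = 0.05171
[CO2*] = α₀ × DIC = 0.05171 × 0.836 = 0.04323 mmol/kg
pCO2 = [CO2*]/KH = 4.323×10^-5 / 3.548×10^-2 = 1220 μatm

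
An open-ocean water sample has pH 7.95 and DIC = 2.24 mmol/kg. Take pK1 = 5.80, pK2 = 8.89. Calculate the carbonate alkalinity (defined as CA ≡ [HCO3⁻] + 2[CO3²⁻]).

CA = [HCO3⁻] + 2[CO3²⁻] = (α₁ + 2α₂)·DIC
At pH 7.95: [H⁺]/K1 = 10^-2.15 = 0.0070795, K2/[H⁺] = 10^-0.94 = 0.11482
α₁ = 1/(1 + 0.0070795 + 0.11482) = 1/1.1219 = 0.8913; α₂ = α₁·K2/[H⁺] = 0.1023
α₁ + 2α₂ = 1.0960
CA = 1.0960 × 2.24 = 2.46 mmol/kg

CA = 2.46 mmol/kg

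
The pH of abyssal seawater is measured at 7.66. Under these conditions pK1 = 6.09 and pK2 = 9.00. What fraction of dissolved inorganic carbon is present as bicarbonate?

α₁ = 1 / (1 + [H⁺]/K1 + K2/[H⁺]) = 1 / (1 + 10^-1.57 + 10^-1.34)
   = 1 / (1 + 0.026915 + 0.045709) = 1/1.0726 = 0.9323

α₁ = 0.932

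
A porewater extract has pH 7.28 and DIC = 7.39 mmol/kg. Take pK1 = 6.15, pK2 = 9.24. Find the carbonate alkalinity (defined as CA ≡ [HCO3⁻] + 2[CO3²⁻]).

CA = 6.96 mmol/kg

CA = [HCO3⁻] + 2[CO3²⁻] = (α₁ + 2α₂)·DIC
At pH 7.28: [H⁺]/K1 = 10^-1.13 = 0.074131, K2/[H⁺] = 10^-1.96 = 0.010965
α₁ = 1/(1 + 0.074131 + 0.010965) = 1/1.0851 = 0.9216; α₂ = α₁·K2/[H⁺] = 0.01010
α₁ + 2α₂ = 0.9418
CA = 0.9418 × 7.39 = 6.96 mmol/kg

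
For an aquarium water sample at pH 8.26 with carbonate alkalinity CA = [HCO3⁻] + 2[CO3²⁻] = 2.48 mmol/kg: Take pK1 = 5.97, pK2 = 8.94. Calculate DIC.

DIC = 2.12 mmol/kg

CA = [HCO3⁻] + 2[CO3²⁻] = (α₁ + 2α₂)·DIC
At pH 8.26: [H⁺]/K1 = 10^-2.29 = 0.0051286, K2/[H⁺] = 10^-0.68 = 0.20893
α₁ = 1/(1 + 0.0051286 + 0.20893) = 1/1.2141 = 0.8237; α₂ = α₁·K2/[H⁺] = 0.1721
α₁ + 2α₂ = 1.1679
DIC = CA / (α₁ + 2α₂) = 2.48 / 1.1679 = 2.12 mmol/kg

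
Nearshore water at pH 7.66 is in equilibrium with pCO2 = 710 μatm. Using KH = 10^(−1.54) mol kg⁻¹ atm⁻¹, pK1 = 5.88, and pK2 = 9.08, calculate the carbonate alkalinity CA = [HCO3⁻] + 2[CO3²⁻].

CA = 1.33 mmol/kg

[CO2*] = KH · pCO2 = 10^(−1.54) × 710×10^-6 = 2.048×10^-5 mol/kg
α₀ = 1/(1 + K1/[H⁺] + K1K2/[H⁺]²) = 1/(1 + 10^+1.78 + 10^+0.36) = 0.01574
DIC = [CO2*]/α₀ = 2.048×10^-5 / 0.01574 = 1.301 mmol/kg
CA = (α₁ + 2α₂)·DIC = (0.9482 + 2×0.03605) × 1.301 = 1.33 mmol/kg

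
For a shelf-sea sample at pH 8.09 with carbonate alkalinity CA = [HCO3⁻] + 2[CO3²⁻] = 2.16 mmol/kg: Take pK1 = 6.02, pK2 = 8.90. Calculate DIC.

DIC = 1.92 mmol/kg

CA = [HCO3⁻] + 2[CO3²⁻] = (α₁ + 2α₂)·DIC
At pH 8.09: [H⁺]/K1 = 10^-2.07 = 0.0085114, K2/[H⁺] = 10^-0.81 = 0.15488
α₁ = 1/(1 + 0.0085114 + 0.15488) = 1/1.1634 = 0.8596; α₂ = α₁·K2/[H⁺] = 0.1331
α₁ + 2α₂ = 1.1258
DIC = CA / (α₁ + 2α₂) = 2.16 / 1.1258 = 1.92 mmol/kg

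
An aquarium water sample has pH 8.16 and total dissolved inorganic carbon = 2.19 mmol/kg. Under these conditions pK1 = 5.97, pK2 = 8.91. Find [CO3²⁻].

α₂ = 1 / (1 + [H⁺]/K2 + [H⁺]²/(K1K2)) = 1 / (1 + 10^+0.75 + 10^-1.44)
   = 1 / (1 + 5.6234 + 0.036308) = 1/6.6597 = 0.1502
[CO3²⁻] = α₂ × DIC = 0.1502 × 2.19 = 0.329 mmol/kg

[CO3²⁻] = 0.329 mmol/kg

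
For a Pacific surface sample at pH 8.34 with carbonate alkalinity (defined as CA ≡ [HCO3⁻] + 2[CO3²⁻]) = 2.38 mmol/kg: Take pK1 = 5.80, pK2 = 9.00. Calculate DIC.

DIC = 2.02 mmol/kg

CA = [HCO3⁻] + 2[CO3²⁻] = (α₁ + 2α₂)·DIC
At pH 8.34: [H⁺]/K1 = 10^-2.54 = 0.0028840, K2/[H⁺] = 10^-0.66 = 0.21878
α₁ = 1/(1 + 0.0028840 + 0.21878) = 1/1.2217 = 0.8186; α₂ = α₁·K2/[H⁺] = 0.1791
α₁ + 2α₂ = 1.1767
DIC = CA / (α₁ + 2α₂) = 2.38 / 1.1767 = 2.02 mmol/kg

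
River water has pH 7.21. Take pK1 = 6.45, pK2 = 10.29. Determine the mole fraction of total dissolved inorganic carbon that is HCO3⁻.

α₁ = 0.851

α₁ = 1 / (1 + [H⁺]/K1 + K2/[H⁺]) = 1 / (1 + 10^-0.76 + 10^-3.08)
   = 1 / (1 + 0.17378 + 0.00083176) = 1/1.1746 = 0.8513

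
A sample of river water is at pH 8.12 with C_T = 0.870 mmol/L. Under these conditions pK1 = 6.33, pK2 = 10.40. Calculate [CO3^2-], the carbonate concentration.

[CO3²⁻] = 4.47 μmol/L

α₂ = 1 / (1 + [H⁺]/K2 + [H⁺]²/(K1K2)) = 1 / (1 + 10^+2.28 + 10^+0.49)
   = 1 / (1 + 190.55 + 3.0903) = 1/194.64 = 0.005138
[CO3²⁻] = α₂ × DIC = 0.005138 × 0.870 = 0.00447 mmol/L = 4.47 μmol/L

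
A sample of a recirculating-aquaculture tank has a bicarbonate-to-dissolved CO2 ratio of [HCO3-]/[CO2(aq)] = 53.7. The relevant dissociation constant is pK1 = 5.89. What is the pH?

pH = 7.62

From K1 = [H⁺][HCO3-]/[CO2(aq)]:  pH = pK1 + log₁₀([HCO3-]/[CO2(aq)])
log₁₀(53.7) = +1.730
pH = 5.89 + (+1.730) = 7.62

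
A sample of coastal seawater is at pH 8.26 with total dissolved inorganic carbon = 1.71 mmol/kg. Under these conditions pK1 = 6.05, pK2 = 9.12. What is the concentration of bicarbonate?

[HCO3⁻] = 1.49 mmol/kg

α₁ = 1 / (1 + [H⁺]/K1 + K2/[H⁺]) = 1 / (1 + 10^-2.21 + 10^-0.86)
   = 1 / (1 + 0.0061660 + 0.13804) = 1/1.1442 = 0.8740
[HCO3⁻] = α₁ × DIC = 0.8740 × 1.71 = 1.49 mmol/kg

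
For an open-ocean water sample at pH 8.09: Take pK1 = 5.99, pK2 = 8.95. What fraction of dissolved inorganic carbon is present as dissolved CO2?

α₀ = 0.00693

α₀ = 1 / (1 + K1/[H⁺] + K1K2/[H⁺]²) = 1 / (1 + 10^+2.10 + 10^+1.24)
   = 1 / (1 + 125.89 + 17.378) = 1/144.27 = 0.006931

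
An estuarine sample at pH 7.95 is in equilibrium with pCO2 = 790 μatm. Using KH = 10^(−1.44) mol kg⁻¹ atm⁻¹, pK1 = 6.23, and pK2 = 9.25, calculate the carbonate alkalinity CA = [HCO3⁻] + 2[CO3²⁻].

[CO2*] = KH · pCO2 = 10^(−1.44) × 790×10^-6 = 2.868×10^-5 mol/kg
α₀ = 1/(1 + K1/[H⁺] + K1K2/[H⁺]²) = 1/(1 + 10^+1.72 + 10^+0.42) = 0.01782
DIC = [CO2*]/α₀ = 2.868×10^-5 / 0.01782 = 1.609 mmol/kg
CA = (α₁ + 2α₂)·DIC = (0.9353 + 2×0.04688) × 1.609 = 1.66 mmol/kg

CA = 1.66 mmol/kg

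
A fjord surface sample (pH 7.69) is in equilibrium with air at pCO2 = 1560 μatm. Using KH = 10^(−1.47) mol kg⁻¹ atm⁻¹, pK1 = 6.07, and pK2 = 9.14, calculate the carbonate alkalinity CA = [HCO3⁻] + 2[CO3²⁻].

CA = 2.36 mmol/kg

[CO2*] = KH · pCO2 = 10^(−1.47) × 1560×10^-6 = 5.286×10^-5 mol/kg
α₀ = 1/(1 + K1/[H⁺] + K1K2/[H⁺]²) = 1/(1 + 10^+1.62 + 10^+0.17) = 0.02264
DIC = [CO2*]/α₀ = 5.286×10^-5 / 0.02264 = 2.335 mmol/kg
CA = (α₁ + 2α₂)·DIC = (0.9439 + 2×0.03349) × 2.335 = 2.36 mmol/kg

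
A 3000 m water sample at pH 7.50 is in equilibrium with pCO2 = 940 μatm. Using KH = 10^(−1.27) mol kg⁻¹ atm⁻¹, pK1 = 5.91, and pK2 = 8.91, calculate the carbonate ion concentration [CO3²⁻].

[CO2*] = KH · pCO2 = 10^(−1.27) × 940×10^-6 = 5.048×10^-5 mol/kg
α₀ = 1/(1 + K1/[H⁺] + K1K2/[H⁺]²) = 1/(1 + 10^+1.59 + 10^+0.18) = 0.02414
DIC = [CO2*]/α₀ = 5.048×10^-5 / 0.02414 = 2.091 mmol/kg
[CO3²⁻] = α₂·DIC; α₂ = 0.03654, so [CO3²⁻] = 0.03654 × 2.091 = 0.0764 mmol/kg

[CO3²⁻] = 0.0764 mmol/kg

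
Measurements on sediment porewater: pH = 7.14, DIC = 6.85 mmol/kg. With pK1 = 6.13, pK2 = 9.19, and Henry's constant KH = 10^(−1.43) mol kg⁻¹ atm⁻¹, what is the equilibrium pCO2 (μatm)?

pCO2 = 1.63×10^4 μatm

α₀ = 1 / (1 + K1/[H⁺] + K1K2/[H⁺]²) = 1 / (1 + 10^+1.01 + 10^-1.04)
   = 1 / (1 + 10.233 + 0.091201) = 1/11.324 = 0.08831
[CO2*] = α₀ × DIC = 0.08831 × 6.85 = 0.6049 mmol/kg
pCO2 = [CO2*]/KH = 6.049×10^-4 / 3.715×10^-2 = 1.63×10^4 μatm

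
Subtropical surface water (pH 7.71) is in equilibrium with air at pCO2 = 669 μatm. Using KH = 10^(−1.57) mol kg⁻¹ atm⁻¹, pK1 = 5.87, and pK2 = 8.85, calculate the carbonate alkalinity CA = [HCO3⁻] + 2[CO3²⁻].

CA = 1.43 mmol/kg

[CO2*] = KH · pCO2 = 10^(−1.57) × 669×10^-6 = 1.801×10^-5 mol/kg
α₀ = 1/(1 + K1/[H⁺] + K1K2/[H⁺]²) = 1/(1 + 10^+1.84 + 10^+0.70) = 0.01330
DIC = [CO2*]/α₀ = 1.801×10^-5 / 0.01330 = 1.354 mmol/kg
CA = (α₁ + 2α₂)·DIC = (0.9200 + 2×0.06665) × 1.354 = 1.43 mmol/kg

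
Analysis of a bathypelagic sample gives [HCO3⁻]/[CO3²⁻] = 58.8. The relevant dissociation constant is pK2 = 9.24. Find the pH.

pH = 7.47

From K2 = [H⁺][CO3²⁻]/[HCO3⁻]:  pH = pK2 − log₁₀([HCO3⁻]/[CO3²⁻])
log₁₀(58.8) = +1.769
pH = 9.24 − (+1.769) = 7.47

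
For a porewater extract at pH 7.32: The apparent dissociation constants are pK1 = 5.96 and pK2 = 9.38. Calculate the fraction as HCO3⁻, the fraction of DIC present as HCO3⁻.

α₁ = 1 / (1 + [H⁺]/K1 + K2/[H⁺]) = 1 / (1 + 10^-1.36 + 10^-2.06)
   = 1 / (1 + 0.043652 + 0.0087096) = 1/1.0524 = 0.9502

α₁ = 0.950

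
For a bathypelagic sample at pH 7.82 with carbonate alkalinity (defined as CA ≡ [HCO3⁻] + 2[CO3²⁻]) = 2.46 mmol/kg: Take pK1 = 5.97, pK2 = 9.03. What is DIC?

CA = [HCO3⁻] + 2[CO3²⁻] = (α₁ + 2α₂)·DIC
At pH 7.82: [H⁺]/K1 = 10^-1.85 = 0.014125, K2/[H⁺] = 10^-1.21 = 0.061660
α₁ = 1/(1 + 0.014125 + 0.061660) = 1/1.0758 = 0.9296; α₂ = α₁·K2/[H⁺] = 0.05732
α₁ + 2α₂ = 1.0442
DIC = CA / (α₁ + 2α₂) = 2.46 / 1.0442 = 2.36 mmol/kg

DIC = 2.36 mmol/kg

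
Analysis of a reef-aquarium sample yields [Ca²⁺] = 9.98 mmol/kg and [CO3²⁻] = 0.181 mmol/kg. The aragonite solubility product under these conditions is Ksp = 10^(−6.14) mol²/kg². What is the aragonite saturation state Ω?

Ω = 2.49

Ksp = 10^(−6.14) = 7.244×10^-7
Ω = [Ca²⁺][CO3²⁻]/Ksp = (9.98×10^-3)(0.181×10^-3) / 7.244×10^-7 = 2.49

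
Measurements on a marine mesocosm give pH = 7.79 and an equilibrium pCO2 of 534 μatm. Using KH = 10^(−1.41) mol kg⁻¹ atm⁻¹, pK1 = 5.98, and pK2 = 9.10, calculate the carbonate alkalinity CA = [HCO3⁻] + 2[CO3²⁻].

[CO2*] = KH · pCO2 = 10^(−1.41) × 534×10^-6 = 2.078×10^-5 mol/kg
α₀ = 1/(1 + K1/[H⁺] + K1K2/[H⁺]²) = 1/(1 + 10^+1.81 + 10^+0.50) = 0.01455
DIC = [CO2*]/α₀ = 2.078×10^-5 / 0.01455 = 1.428 mmol/kg
CA = (α₁ + 2α₂)·DIC = (0.9394 + 2×0.04601) × 1.428 = 1.47 mmol/kg

CA = 1.47 mmol/kg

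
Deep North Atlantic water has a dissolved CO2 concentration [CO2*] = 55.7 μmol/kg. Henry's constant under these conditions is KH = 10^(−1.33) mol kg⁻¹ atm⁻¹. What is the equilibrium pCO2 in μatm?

pCO2 = 1190 μatm

KH = 10^(−1.33) = 4.677×10^-2 mol kg⁻¹ atm⁻¹
pCO2 = [CO2*]/KH = 55.7×10^-6 / 4.677×10^-2 = 1.19×10^-3 atm = 1190 μatm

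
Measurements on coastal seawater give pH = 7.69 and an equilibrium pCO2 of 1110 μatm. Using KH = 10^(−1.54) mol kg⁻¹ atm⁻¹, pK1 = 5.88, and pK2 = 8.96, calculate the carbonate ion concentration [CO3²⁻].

[CO2*] = KH · pCO2 = 10^(−1.54) × 1110×10^-6 = 3.201×10^-5 mol/kg
α₀ = 1/(1 + K1/[H⁺] + K1K2/[H⁺]²) = 1/(1 + 10^+1.81 + 10^+0.54) = 0.01449
DIC = [CO2*]/α₀ = 3.201×10^-5 / 0.01449 = 2.210 mmol/kg
[CO3²⁻] = α₂·DIC; α₂ = 0.05023, so [CO3²⁻] = 0.05023 × 2.210 = 0.111 mmol/kg

[CO3²⁻] = 0.111 mmol/kg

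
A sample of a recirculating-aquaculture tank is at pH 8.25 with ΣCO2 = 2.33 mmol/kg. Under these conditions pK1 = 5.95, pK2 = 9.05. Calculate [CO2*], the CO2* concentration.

α₀ = 1 / (1 + K1/[H⁺] + K1K2/[H⁺]²) = 1 / (1 + 10^+2.30 + 10^+1.50)
   = 1 / (1 + 199.53 + 31.623) = 1/232.15 = 0.004308
[CO2*] = α₀ × DIC = 0.004308 × 2.33 = 0.0100 mmol/kg = 10.0 μmol/kg

[CO2*] = 10.0 μmol/kg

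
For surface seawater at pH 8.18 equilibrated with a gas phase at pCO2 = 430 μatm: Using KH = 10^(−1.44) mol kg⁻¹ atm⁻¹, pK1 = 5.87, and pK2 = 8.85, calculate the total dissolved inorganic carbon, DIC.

DIC = 3.88 mmol/kg

[CO2*] = KH · pCO2 = 10^(−1.44) × 430×10^-6 = 1.561×10^-5 mol/kg
α₀ = 1/(1 + K1/[H⁺] + K1K2/[H⁺]²) = 1/(1 + 10^+2.31 + 10^+1.64) = 0.004019
DIC = [CO2*]/α₀ = 1.561×10^-5 / 0.004019 = 3.88 mmol/kg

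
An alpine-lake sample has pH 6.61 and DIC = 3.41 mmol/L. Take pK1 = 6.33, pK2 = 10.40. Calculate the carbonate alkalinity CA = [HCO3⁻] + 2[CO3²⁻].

CA = [HCO3⁻] + 2[CO3²⁻] = (α₁ + 2α₂)·DIC
At pH 6.61: [H⁺]/K1 = 10^-0.28 = 0.52481, K2/[H⁺] = 10^-3.79 = 0.00016218
α₁ = 1/(1 + 0.52481 + 0.00016218) = 1/1.5250 = 0.6558; α₂ = α₁·K2/[H⁺] = 0.0001064
α₁ + 2α₂ = 0.6560
CA = 0.6560 × 3.41 = 2.24 mmol/L

CA = 2.24 mmol/L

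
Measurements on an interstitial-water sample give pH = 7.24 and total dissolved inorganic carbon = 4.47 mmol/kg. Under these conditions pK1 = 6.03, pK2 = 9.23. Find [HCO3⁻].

α₁ = 1 / (1 + [H⁺]/K1 + K2/[H⁺]) = 1 / (1 + 10^-1.21 + 10^-1.99)
   = 1 / (1 + 0.061660 + 0.010233) = 1/1.0719 = 0.9329
[HCO3⁻] = α₁ × DIC = 0.9329 × 4.47 = 4.17 mmol/kg

[HCO3⁻] = 4.17 mmol/kg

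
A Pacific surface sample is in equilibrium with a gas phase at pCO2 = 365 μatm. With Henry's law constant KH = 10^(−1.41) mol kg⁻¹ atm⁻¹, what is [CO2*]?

[CO2*] = 14.2 μmol/kg

KH = 10^(−1.41) = 3.890×10^-2 mol kg⁻¹ atm⁻¹
[CO2*] = KH · pCO2 = 3.890×10^-2 × 365×10^-6 atm = 1.42×10^-5 mol/kg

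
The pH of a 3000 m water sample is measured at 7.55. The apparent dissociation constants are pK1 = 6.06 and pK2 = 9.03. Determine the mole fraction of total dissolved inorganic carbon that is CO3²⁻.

α₂ = 1 / (1 + [H⁺]/K2 + [H⁺]²/(K1K2)) = 1 / (1 + 10^+1.48 + 10^-0.01)
   = 1 / (1 + 30.200 + 0.97724) = 1/32.177 = 0.03108

α₂ = 0.0311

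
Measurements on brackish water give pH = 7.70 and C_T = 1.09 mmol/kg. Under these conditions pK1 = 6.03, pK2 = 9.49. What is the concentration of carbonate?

α₂ = 1 / (1 + [H⁺]/K2 + [H⁺]²/(K1K2)) = 1 / (1 + 10^+1.79 + 10^+0.12)
   = 1 / (1 + 61.660 + 1.3183) = 1/63.978 = 0.01563
[CO3²⁻] = α₂ × DIC = 0.01563 × 1.09 = 0.0170 mmol/kg = 17.0 μmol/kg

[CO3²⁻] = 17.0 μmol/kg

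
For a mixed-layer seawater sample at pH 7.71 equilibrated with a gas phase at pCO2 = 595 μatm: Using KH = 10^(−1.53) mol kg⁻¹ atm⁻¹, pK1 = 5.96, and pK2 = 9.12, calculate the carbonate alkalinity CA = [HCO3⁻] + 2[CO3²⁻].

[CO2*] = KH · pCO2 = 10^(−1.53) × 595×10^-6 = 1.756×10^-5 mol/kg
α₀ = 1/(1 + K1/[H⁺] + K1K2/[H⁺]²) = 1/(1 + 10^+1.75 + 10^+0.34) = 0.01683
DIC = [CO2*]/α₀ = 1.756×10^-5 / 0.01683 = 1.043 mmol/kg
CA = (α₁ + 2α₂)·DIC = (0.9464 + 2×0.03682) × 1.043 = 1.06 mmol/kg

CA = 1.06 mmol/kg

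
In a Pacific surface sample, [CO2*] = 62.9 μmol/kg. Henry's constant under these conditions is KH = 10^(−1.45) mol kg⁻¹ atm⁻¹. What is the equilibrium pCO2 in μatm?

KH = 10^(−1.45) = 3.548×10^-2 mol kg⁻¹ atm⁻¹
pCO2 = [CO2*]/KH = 62.9×10^-6 / 3.548×10^-2 = 1.77×10^-3 atm = 1770 μatm

pCO2 = 1770 μatm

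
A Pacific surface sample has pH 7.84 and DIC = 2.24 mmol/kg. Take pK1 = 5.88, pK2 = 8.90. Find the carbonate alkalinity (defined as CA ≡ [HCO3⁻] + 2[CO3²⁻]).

CA = [HCO3⁻] + 2[CO3²⁻] = (α₁ + 2α₂)·DIC
At pH 7.84: [H⁺]/K1 = 10^-1.96 = 0.010965, K2/[H⁺] = 10^-1.06 = 0.087096
α₁ = 1/(1 + 0.010965 + 0.087096) = 1/1.0981 = 0.9107; α₂ = α₁·K2/[H⁺] = 0.07932
α₁ + 2α₂ = 1.0693
CA = 1.0693 × 2.24 = 2.40 mmol/kg

CA = 2.40 mmol/kg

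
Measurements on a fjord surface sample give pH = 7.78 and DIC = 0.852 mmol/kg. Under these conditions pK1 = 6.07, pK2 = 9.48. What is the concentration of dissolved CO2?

[CO2*] = 16.0 μmol/kg

α₀ = 1 / (1 + K1/[H⁺] + K1K2/[H⁺]²) = 1 / (1 + 10^+1.71 + 10^+0.01)
   = 1 / (1 + 51.286 + 1.0233) = 1/53.309 = 0.01876
[CO2*] = α₀ × DIC = 0.01876 × 0.852 = 0.0160 mmol/kg = 16.0 μmol/kg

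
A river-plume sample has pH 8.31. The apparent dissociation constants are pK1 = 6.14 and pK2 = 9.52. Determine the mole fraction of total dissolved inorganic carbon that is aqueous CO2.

α₀ = 1 / (1 + K1/[H⁺] + K1K2/[H⁺]²) = 1 / (1 + 10^+2.17 + 10^+0.96)
   = 1 / (1 + 147.91 + 9.1201) = 1/158.03 = 0.006328

α₀ = 0.00633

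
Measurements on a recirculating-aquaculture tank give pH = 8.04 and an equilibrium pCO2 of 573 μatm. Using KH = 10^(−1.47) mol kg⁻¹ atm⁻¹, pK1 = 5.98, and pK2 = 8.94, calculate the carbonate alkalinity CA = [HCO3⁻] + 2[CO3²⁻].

CA = 2.79 mmol/kg

[CO2*] = KH · pCO2 = 10^(−1.47) × 573×10^-6 = 1.942×10^-5 mol/kg
α₀ = 1/(1 + K1/[H⁺] + K1K2/[H⁺]²) = 1/(1 + 10^+2.06 + 10^+1.16) = 0.007676
DIC = [CO2*]/α₀ = 1.942×10^-5 / 0.007676 = 2.529 mmol/kg
CA = (α₁ + 2α₂)·DIC = (0.8814 + 2×0.1110) × 2.529 = 2.79 mmol/kg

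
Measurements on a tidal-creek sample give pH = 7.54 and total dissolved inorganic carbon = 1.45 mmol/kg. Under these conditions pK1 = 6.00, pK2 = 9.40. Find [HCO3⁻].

α₁ = 1 / (1 + [H⁺]/K1 + K2/[H⁺]) = 1 / (1 + 10^-1.54 + 10^-1.86)
   = 1 / (1 + 0.028840 + 0.013804) = 1/1.0426 = 0.9591
[HCO3⁻] = α₁ × DIC = 0.9591 × 1.45 = 1.39 mmol/kg

[HCO3⁻] = 1.39 mmol/kg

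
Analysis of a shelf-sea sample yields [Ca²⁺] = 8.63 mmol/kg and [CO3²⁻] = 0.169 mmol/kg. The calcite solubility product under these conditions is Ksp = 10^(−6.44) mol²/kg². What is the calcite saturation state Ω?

Ksp = 10^(−6.44) = 3.631×10^-7
Ω = [Ca²⁺][CO3²⁻]/Ksp = (8.63×10^-3)(0.169×10^-3) / 3.631×10^-7 = 4.02

Ω = 4.02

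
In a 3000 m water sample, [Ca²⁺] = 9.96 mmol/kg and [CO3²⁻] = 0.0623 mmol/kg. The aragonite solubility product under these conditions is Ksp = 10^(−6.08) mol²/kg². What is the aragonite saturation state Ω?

Ksp = 10^(−6.08) = 8.318×10^-7
Ω = [Ca²⁺][CO3²⁻]/Ksp = (9.96×10^-3)(0.0623×10^-3) / 8.318×10^-7 = 0.746

Ω = 0.746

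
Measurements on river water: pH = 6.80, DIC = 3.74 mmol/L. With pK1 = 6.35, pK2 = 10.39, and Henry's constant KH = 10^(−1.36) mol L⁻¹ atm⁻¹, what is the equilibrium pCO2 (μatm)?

pCO2 = 2.24×10^4 μatm

α₀ = 1 / (1 + K1/[H⁺] + K1K2/[H⁺]²) = 1 / (1 + 10^+0.45 + 10^-3.14)
   = 1 / (1 + 2.8184 + 0.00072444) = 1/3.8191 = 0.2618
[CO2*] = α₀ × DIC = 0.2618 × 3.74 = 0.9793 mmol/L
pCO2 = [CO2*]/KH = 9.793×10^-4 / 4.365×10^-2 = 2.24×10^4 μatm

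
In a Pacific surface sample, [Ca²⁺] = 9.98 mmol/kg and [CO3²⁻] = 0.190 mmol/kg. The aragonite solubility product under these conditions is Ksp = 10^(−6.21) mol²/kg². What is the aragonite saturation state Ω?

Ω = 3.08

Ksp = 10^(−6.21) = 6.166×10^-7
Ω = [Ca²⁺][CO3²⁻]/Ksp = (9.98×10^-3)(0.190×10^-3) / 6.166×10^-7 = 3.08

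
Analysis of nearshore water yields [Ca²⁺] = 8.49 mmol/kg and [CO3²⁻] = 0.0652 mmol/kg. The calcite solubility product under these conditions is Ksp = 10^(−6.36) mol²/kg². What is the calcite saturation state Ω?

Ω = 1.27

Ksp = 10^(−6.36) = 4.365×10^-7
Ω = [Ca²⁺][CO3²⁻]/Ksp = (8.49×10^-3)(0.0652×10^-3) / 4.365×10^-7 = 1.27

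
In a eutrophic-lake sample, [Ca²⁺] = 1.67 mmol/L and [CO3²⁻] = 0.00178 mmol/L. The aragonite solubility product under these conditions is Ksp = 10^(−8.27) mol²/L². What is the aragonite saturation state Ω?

Ω = 0.554

Ksp = 10^(−8.27) = 5.370×10^-9
Ω = [Ca²⁺][CO3²⁻]/Ksp = (1.67×10^-3)(0.00178×10^-3) / 5.370×10^-9 = 0.554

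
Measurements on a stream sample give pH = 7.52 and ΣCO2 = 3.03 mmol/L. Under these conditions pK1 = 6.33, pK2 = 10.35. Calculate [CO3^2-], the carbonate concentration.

[CO3²⁻] = 4.20 μmol/L

α₂ = 1 / (1 + [H⁺]/K2 + [H⁺]²/(K1K2)) = 1 / (1 + 10^+2.83 + 10^+1.64)
   = 1 / (1 + 676.08 + 43.652) = 1/720.73 = 0.001387
[CO3²⁻] = α₂ × DIC = 0.001387 × 3.03 = 0.00420 mmol/L = 4.20 μmol/L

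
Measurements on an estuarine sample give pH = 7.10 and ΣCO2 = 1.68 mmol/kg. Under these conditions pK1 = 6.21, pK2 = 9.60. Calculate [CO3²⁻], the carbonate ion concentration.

[CO3²⁻] = 4.69 μmol/kg

α₂ = 1 / (1 + [H⁺]/K2 + [H⁺]²/(K1K2)) = 1 / (1 + 10^+2.50 + 10^+1.61)
   = 1 / (1 + 316.23 + 40.738) = 1/357.97 = 0.002794
[CO3²⁻] = α₂ × DIC = 0.002794 × 1.68 = 0.00469 mmol/kg = 4.69 μmol/kg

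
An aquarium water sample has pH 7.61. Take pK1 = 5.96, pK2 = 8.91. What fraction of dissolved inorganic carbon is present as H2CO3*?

α₀ = 1 / (1 + K1/[H⁺] + K1K2/[H⁺]²) = 1 / (1 + 10^+1.65 + 10^+0.35)
   = 1 / (1 + 44.668 + 2.2387) = 1/47.907 = 0.02087

α₀ = 0.0209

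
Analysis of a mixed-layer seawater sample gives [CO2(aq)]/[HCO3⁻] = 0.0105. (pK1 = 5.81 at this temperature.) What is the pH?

From K1 = [H⁺][HCO3⁻]/[CO2(aq)]:  pH = pK1 − log₁₀([CO2(aq)]/[HCO3⁻])
log₁₀(0.0105) = -1.979
pH = 5.81 − (-1.979) = 7.79

pH = 7.79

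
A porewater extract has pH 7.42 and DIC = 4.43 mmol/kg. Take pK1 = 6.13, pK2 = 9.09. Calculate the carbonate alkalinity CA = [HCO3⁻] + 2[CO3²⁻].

CA = [HCO3⁻] + 2[CO3²⁻] = (α₁ + 2α₂)·DIC
At pH 7.42: [H⁺]/K1 = 10^-1.29 = 0.051286, K2/[H⁺] = 10^-1.67 = 0.021380
α₁ = 1/(1 + 0.051286 + 0.021380) = 1/1.0727 = 0.9323; α₂ = α₁·K2/[H⁺] = 0.01993
α₁ + 2α₂ = 0.9721
CA = 0.9721 × 4.43 = 4.31 mmol/kg

CA = 4.31 mmol/kg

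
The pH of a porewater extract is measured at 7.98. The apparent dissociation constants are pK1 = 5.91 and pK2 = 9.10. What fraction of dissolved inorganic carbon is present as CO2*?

α₀ = 1 / (1 + K1/[H⁺] + K1K2/[H⁺]²) = 1 / (1 + 10^+2.07 + 10^+0.95)
   = 1 / (1 + 117.49 + 8.9125) = 1/127.40 = 0.007849

α₀ = 0.00785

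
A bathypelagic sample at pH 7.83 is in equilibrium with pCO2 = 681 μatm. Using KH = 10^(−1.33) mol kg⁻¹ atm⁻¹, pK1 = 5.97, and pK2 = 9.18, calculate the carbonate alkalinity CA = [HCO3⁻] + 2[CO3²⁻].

CA = 2.51 mmol/kg

[CO2*] = KH · pCO2 = 10^(−1.33) × 681×10^-6 = 3.185×10^-5 mol/kg
α₀ = 1/(1 + K1/[H⁺] + K1K2/[H⁺]²) = 1/(1 + 10^+1.86 + 10^+0.51) = 0.01304
DIC = [CO2*]/α₀ = 3.185×10^-5 / 0.01304 = 2.442 mmol/kg
CA = (α₁ + 2α₂)·DIC = (0.9448 + 2×0.04220) × 2.442 = 2.51 mmol/kg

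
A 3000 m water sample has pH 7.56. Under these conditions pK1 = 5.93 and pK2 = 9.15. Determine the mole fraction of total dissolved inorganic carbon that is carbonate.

α₂ = 1 / (1 + [H⁺]/K2 + [H⁺]²/(K1K2)) = 1 / (1 + 10^+1.59 + 10^-0.04)
   = 1 / (1 + 38.905 + 0.91201) = 1/40.817 = 0.02450

α₂ = 0.0245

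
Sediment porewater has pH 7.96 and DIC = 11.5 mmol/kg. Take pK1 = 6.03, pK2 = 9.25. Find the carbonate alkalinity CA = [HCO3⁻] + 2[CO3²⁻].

CA = 11.9 mmol/kg

CA = [HCO3⁻] + 2[CO3²⁻] = (α₁ + 2α₂)·DIC
At pH 7.96: [H⁺]/K1 = 10^-1.93 = 0.011749, K2/[H⁺] = 10^-1.29 = 0.051286
α₁ = 1/(1 + 0.011749 + 0.051286) = 1/1.0630 = 0.9407; α₂ = α₁·K2/[H⁺] = 0.04825
α₁ + 2α₂ = 1.0372
CA = 1.0372 × 11.5 = 11.9 mmol/kg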